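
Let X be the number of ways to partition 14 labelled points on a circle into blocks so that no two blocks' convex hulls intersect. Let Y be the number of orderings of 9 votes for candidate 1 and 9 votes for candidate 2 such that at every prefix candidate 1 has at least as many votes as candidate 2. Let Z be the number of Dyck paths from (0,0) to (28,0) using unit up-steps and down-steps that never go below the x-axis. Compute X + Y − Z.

The non-crossing partitions of [14] form a lattice of size C_14. So X = C_14 = 2674440.
Ballot sequences with n votes each where one side never trails are Dyck words, counted by C_n; here n = 9. So Y = C_9 = 4862.
A Dyck path with 14 up-steps and 14 down-steps has semilength 14, so there are C_14 of them. So Z = C_14 = 2674440.
X + Y − Z = 2674440 + 4862 − 2674440 = 4862.

4862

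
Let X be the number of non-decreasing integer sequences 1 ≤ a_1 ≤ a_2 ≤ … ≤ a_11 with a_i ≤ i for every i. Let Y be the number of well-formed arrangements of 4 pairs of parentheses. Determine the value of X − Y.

58772

Weakly increasing sequences with a_i ≤ i biject with Dyck paths of semilength 11, so there are C_11. So X = C_11 = 58786.
A balanced arrangement of 4 bracket pairs is a Dyck word of semilength 4, so the count is C_4. So Y = C_4 = 14.
X − Y = 58786 − 14 = 58772.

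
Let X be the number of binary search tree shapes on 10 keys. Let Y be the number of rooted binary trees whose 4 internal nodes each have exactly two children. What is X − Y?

16782

There are C_n binary search tree shapes on n keys; with n = 10 that is C_10. So X = C_10 = 16796.
Full binary trees with n internal nodes are counted by C_n; here n = 4. So Y = C_4 = 14.
X − Y = 16796 − 14 = 16782.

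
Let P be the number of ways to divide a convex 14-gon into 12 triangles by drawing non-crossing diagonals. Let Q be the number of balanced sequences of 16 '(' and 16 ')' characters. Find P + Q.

A convex 14-gon is triangulated into 12 triangles, and the number of such triangulations is the Catalan number C_{14−2} = C_12. So P = C_12 = 208012.
With 16 pairs the number of balanced bracket strings is the Catalan number C_16. So Q = C_16 = 35357670.
P + Q = 208012 + 35357670 = 35565682.

35565682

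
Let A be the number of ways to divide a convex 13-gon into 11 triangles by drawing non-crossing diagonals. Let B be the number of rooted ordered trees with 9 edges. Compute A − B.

The number of triangulations of a 13-gon is the Catalan number C_11 (index = sides − 2). So A = C_11 = 58786.
Rooted ordered trees with n edges are counted by C_n; here n = 9. So B = C_9 = 4862.
A − B = 58786 − 4862 = 53924.

53924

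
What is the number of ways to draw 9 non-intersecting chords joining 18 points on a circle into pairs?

4862

Pairing 18 circle points by 9 non-crossing chords gives C_9 matchings.
C_9 = 4862.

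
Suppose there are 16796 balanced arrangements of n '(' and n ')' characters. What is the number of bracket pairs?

10

Balanced strings of n bracket-pairs are counted by C_n; 16796 = C_10.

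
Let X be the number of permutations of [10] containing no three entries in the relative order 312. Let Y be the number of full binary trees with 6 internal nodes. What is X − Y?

Permutations of [n] avoiding any single length-3 pattern are counted by C_n; here n = 10. So X = C_10 = 16796.
Full binary trees with n internal nodes are counted by C_n; here n = 6. So Y = C_6 = 132.
X − Y = 16796 − 132 = 16664.

16664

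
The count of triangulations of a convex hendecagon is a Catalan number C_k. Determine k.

Triangulations of a convex m-gon are counted by C_{m−2}; with m = 11 this is C_9.

9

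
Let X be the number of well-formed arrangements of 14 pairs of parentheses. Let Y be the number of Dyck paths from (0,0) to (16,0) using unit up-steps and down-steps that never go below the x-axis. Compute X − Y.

2673010

A balanced arrangement of 14 bracket pairs is a Dyck word of semilength 14, so the count is C_14. So X = C_14 = 2674440.
A Dyck path with 8 up-steps and 8 down-steps has semilength 8, so there are C_8 of them. So Y = C_8 = 1430.
X − Y = 2674440 − 1430 = 2673010.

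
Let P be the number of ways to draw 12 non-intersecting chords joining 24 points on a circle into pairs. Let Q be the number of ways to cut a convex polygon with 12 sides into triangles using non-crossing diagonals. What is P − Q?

Non-crossing perfect matchings of 2n points on a circle are counted by C_n; with 24 points, n = 12. So P = C_12 = 208012.
A convex 12-gon is triangulated into 10 triangles, and the number of such triangulations is the Catalan number C_{12−2} = C_10. So Q = C_10 = 16796.
P − Q = 208012 − 16796 = 191216.

191216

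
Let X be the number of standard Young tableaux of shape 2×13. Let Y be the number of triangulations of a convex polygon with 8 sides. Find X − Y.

742768

By the hook-length formula (or a Dyck-path bijection), SYT of shape 2×13 number C_13. So X = C_13 = 742900.
Triangulations of a convex m-gon are counted by C_{m−2}; with m = 8 this is C_6. So Y = C_6 = 132.
X − Y = 742900 − 132 = 742768.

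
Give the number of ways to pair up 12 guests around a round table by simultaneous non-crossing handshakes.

With 12 = 2·6 people, non-crossing handshake pairings are non-crossing perfect matchings on a circle, counted by C_6.
C_6 = 132.

132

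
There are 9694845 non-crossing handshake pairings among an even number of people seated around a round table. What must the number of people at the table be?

30

Non-crossing handshake pairings of 2n people are counted by C_n. Since C_15 = 9694845, the index is 15.
So n = 15, and there are 2n = 30 people.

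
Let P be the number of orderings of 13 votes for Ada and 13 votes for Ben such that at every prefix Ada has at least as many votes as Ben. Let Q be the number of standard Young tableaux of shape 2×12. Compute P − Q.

534888

Ballot sequences with n votes each where one side never trails are Dyck words, counted by C_n; here n = 13. So P = C_13 = 742900.
Standard Young tableaux of shape 2×n are counted by C_n; here n = 12. So Q = C_12 = 208012.
P − Q = 742900 − 208012 = 534888.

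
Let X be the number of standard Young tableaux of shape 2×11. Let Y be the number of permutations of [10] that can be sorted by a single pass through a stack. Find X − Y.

Standard Young tableaux of shape 2×n are counted by C_n; here n = 11. So X = C_11 = 58786.
By Knuth's characterisation, the stack-sortable permutations of length 10 are the 231-avoiders, numbering C_10. So Y = C_10 = 16796.
X − Y = 58786 − 16796 = 41990.

41990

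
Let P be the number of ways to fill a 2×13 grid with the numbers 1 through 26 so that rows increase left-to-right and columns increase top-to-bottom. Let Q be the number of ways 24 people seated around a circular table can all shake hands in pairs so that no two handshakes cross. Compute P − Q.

By the hook-length formula (or a Dyck-path bijection), SYT of shape 2×13 number C_13. So P = C_13 = 742900.
Non-crossing handshake pairings of 2n people are counted by C_n; 24 people gives n = 12. So Q = C_12 = 208012.
P − Q = 742900 − 208012 = 534888.

534888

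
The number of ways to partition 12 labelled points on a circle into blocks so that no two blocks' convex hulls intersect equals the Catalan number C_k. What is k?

12

Non-crossing partitions of an n-element set are counted by C_n; here n = 12.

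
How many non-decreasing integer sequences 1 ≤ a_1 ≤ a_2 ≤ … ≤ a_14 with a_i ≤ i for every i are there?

Such sub-staircase sequences of length n are counted by C_n; here n = 14.
C_14 = C(28,14)/15 = 40116600/15 = 2674440.

2674440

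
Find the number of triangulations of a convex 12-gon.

16796

The number of triangulations of a 12-gon is the Catalan number C_10 (index = sides − 2).
C_10 = C(20,10)/11 = 184756/11 = 16796.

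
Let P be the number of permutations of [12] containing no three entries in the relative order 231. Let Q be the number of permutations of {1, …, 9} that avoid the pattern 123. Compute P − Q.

203150

For any fixed pattern of length 3, the pattern-avoiding permutations of [12] number C_12. So P = C_12 = 208012.
Permutations of [n] avoiding any single length-3 pattern are counted by C_n; here n = 9. So Q = C_9 = 4862.
P − Q = 208012 − 4862 = 203150.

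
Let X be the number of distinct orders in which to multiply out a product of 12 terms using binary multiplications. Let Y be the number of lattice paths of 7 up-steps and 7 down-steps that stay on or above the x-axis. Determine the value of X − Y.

58357

Ways to associate a product of 12 factors correspond to binary trees on 12 leaves, so the count is C_11. So X = C_11 = 58786.
A Dyck path with 7 up-steps and 7 down-steps has semilength 7, so there are C_7 of them. So Y = C_7 = 429.
X − Y = 58786 − 429 = 58357.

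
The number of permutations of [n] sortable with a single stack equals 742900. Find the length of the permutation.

13

Stack-sortable permutations of [n] are counted by C_n; 742900 = C_13.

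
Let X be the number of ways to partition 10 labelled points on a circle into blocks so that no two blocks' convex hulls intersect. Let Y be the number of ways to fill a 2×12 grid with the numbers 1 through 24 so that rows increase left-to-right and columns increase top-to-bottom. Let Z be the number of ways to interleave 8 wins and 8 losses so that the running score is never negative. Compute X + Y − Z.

The non-crossing partitions of [10] form a lattice of size C_10. So X = C_10 = 16796.
Standard Young tableaux of shape 2×n are counted by C_n; here n = 12. So Y = C_12 = 208012.
Reading a vote for the leader as '(' and for the other as ')' turns such a sequence into a balanced string of 8 pairs, so the count is C_8. So Z = C_8 = 1430.
X + Y − Z = 16796 + 208012 − 1430 = 223378.

223378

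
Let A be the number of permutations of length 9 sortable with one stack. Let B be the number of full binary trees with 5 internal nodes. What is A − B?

By Knuth's characterisation, the stack-sortable permutations of length 9 are the 231-avoiders, numbering C_9. So A = C_9 = 4862.
Full binary trees with n internal nodes are counted by C_n; here n = 5. So B = C_5 = 42.
A − B = 4862 − 42 = 4820.

4820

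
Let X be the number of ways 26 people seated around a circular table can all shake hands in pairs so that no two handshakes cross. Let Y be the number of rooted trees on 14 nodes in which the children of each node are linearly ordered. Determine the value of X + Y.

1485800

With 26 = 2·13 people, non-crossing handshake pairings are non-crossing perfect matchings on a circle, counted by C_13. So X = C_13 = 742900.
A rooted plane tree on 14 nodes has 13 edges, and such trees are counted by C_13. So Y = C_13 = 742900.
X + Y = 742900 + 742900 = 1485800.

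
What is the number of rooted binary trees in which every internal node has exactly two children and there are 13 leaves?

208012

Full binary trees with 13 leaves have 13−1 = 12 internal nodes, so there are C_12 of them.
C_12 = 208012.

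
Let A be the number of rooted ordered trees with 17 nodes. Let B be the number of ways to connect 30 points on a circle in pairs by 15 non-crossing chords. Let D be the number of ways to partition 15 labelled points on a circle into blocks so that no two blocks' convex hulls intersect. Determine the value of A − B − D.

15967980

A rooted plane tree on 17 nodes has 16 edges, and such trees are counted by C_16. So A = C_16 = 35357670.
Pairing 30 circle points by 15 non-crossing chords gives C_15 matchings. So B = C_15 = 9694845.
Non-crossing partitions of an n-element set are counted by C_n; here n = 15. So D = C_15 = 9694845.
A − B − D = 35357670 − 9694845 − 9694845 = 15967980.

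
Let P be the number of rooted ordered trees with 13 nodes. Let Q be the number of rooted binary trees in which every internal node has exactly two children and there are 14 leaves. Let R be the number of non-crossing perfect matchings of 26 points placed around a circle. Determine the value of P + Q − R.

A rooted plane tree on 13 nodes has 12 edges, and such trees are counted by C_12. So P = C_12 = 208012.
Full binary trees with 14 leaves have 14−1 = 13 internal nodes, so there are C_13 of them. So Q = C_13 = 742900.
Pairing 26 circle points by 13 non-crossing chords gives C_13 matchings. So R = C_13 = 742900.
P + Q − R = 208012 + 742900 − 742900 = 208012.

208012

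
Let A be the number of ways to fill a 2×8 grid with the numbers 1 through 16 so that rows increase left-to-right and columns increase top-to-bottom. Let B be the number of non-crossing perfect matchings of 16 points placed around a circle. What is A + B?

2860

By the hook-length formula (or a Dyck-path bijection), SYT of shape 2×8 number C_8. So A = C_8 = 1430.
Pairing 16 circle points by 8 non-crossing chords gives C_8 matchings. So B = C_8 = 1430.
A + B = 1430 + 1430 = 2860.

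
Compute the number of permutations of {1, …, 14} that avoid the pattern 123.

2674440

For any fixed pattern of length 3, the pattern-avoiding permutations of [14] number C_14.
C_14 = 2674440.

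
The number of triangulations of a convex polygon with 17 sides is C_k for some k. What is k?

The number of triangulations of a 17-gon is the Catalan number C_15 (index = sides − 2).

15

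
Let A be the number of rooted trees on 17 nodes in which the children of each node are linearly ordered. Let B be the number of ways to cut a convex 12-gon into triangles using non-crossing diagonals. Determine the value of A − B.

35340874

Rooted ordered (plane) trees on m nodes have m−1 edges and are counted by C_{m−1}; m = 17 gives C_16. So A = C_16 = 35357670.
Triangulations of a convex m-gon are counted by C_{m−2}; with m = 12 this is C_10. So B = C_10 = 16796.
A − B = 35357670 − 16796 = 35340874.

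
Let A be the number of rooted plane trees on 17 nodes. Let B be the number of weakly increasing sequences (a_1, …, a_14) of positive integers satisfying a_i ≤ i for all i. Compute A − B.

32683230

A rooted plane tree on 17 nodes has 16 edges, and such trees are counted by C_16. So A = C_16 = 35357670.
Weakly increasing sequences with a_i ≤ i biject with Dyck paths of semilength 14, so there are C_14. So B = C_14 = 2674440.
A − B = 35357670 − 2674440 = 32683230.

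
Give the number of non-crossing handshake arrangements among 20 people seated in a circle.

Non-crossing handshake pairings of 2n people are counted by C_n; 20 people gives n = 10.
C_10 = C(20,10)/11 = 184756/11 = 16796.

16796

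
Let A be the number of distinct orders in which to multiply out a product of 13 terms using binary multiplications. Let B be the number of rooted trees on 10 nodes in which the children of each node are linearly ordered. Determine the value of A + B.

212874

Parenthesizations of m factors correspond to full binary trees with m leaves, counted by C_{m−1}; m = 13 gives C_12. So A = C_12 = 208012.
A rooted plane tree on 10 nodes has 9 edges, and such trees are counted by C_9. So B = C_9 = 4862.
A + B = 208012 + 4862 = 212874.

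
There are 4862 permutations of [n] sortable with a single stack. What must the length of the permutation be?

Stack-sortable permutations of [n] are counted by C_n. The Catalan number equal to 4862 is C_9.

9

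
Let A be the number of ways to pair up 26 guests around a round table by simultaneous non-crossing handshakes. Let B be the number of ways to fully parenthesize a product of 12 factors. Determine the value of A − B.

With 26 = 2·13 people, non-crossing handshake pairings are non-crossing perfect matchings on a circle, counted by C_13. So A = C_13 = 742900.
Ways to associate a product of 12 factors correspond to binary trees on 12 leaves, so the count is C_11. So B = C_11 = 58786.
A − B = 742900 − 58786 = 684114.

684114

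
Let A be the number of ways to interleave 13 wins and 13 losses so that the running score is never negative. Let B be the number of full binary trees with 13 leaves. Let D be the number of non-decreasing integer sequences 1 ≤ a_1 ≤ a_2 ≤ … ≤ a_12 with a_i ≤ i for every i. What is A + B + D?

1158924

Reading a vote for the leader as '(' and for the other as ')' turns such a sequence into a balanced string of 13 pairs, so the count is C_13. So A = C_13 = 742900.
A full binary tree with L leaves has L−1 internal nodes and is counted by C_{L−1}; L = 13 gives C_12. So B = C_12 = 208012.
Weakly increasing sequences with a_i ≤ i biject with Dyck paths of semilength 12, so there are C_12. So D = C_12 = 208012.
A + B + D = 742900 + 208012 + 208012 = 1158924.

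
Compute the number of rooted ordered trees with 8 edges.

1430

Rooted ordered trees with n edges are counted by C_n; here n = 8.
C_8 = C(16,8)/9 = 12870/9 = 1430.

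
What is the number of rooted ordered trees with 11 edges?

58786

Rooted ordered trees with n edges are counted by C_n; here n = 11.
C_11 = 58786.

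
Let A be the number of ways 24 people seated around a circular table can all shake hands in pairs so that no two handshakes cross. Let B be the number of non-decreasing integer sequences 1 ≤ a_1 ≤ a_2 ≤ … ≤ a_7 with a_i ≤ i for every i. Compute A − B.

With 24 = 2·12 people, non-crossing handshake pairings are non-crossing perfect matchings on a circle, counted by C_12. So A = C_12 = 208012.
Weakly increasing sequences with a_i ≤ i biject with Dyck paths of semilength 7, so there are C_7. So B = C_7 = 429.
A − B = 208012 − 429 = 207583.

207583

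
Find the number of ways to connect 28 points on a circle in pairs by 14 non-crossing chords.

2674440

Pairing 28 circle points by 14 non-crossing chords gives C_14 matchings.
C_14 = 2674440.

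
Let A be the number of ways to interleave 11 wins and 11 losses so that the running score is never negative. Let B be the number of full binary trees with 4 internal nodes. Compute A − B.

Reading a vote for the leader as '(' and for the other as ')' turns such a sequence into a balanced string of 11 pairs, so the count is C_11. So A = C_11 = 58786.
Full binary trees with n internal nodes are counted by C_n; here n = 4. So B = C_4 = 14.
A − B = 58786 − 14 = 58772.

58772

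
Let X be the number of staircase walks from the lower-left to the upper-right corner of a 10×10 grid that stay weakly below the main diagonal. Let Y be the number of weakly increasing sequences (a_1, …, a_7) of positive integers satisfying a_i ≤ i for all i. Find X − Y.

16367

Monotone paths in an n×n grid that stay weakly below the diagonal are counted by C_n; here n = 10. So X = C_10 = 16796.
Such sub-staircase sequences of length n are counted by C_n; here n = 7. So Y = C_7 = 429.
X − Y = 16796 − 429 = 16367.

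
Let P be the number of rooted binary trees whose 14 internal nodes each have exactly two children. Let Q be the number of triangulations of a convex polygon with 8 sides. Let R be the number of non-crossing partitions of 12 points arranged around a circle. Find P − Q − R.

2466296

Full binary trees with n internal nodes are counted by C_n; here n = 14. So P = C_14 = 2674440.
Triangulations of a convex m-gon are counted by C_{m−2}; with m = 8 this is C_6. So Q = C_6 = 132.
The non-crossing partitions of [12] form a lattice of size C_12. So R = C_12 = 208012.
P − Q − R = 2674440 − 132 − 208012 = 2466296.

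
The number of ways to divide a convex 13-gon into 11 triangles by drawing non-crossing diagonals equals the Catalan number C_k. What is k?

Triangulations of a convex m-gon are counted by C_{m−2}; with m = 13 this is C_11.

11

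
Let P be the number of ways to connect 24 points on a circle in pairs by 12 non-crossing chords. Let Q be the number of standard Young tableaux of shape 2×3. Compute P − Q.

Non-crossing perfect matchings of 2n points on a circle are counted by C_n; with 24 points, n = 12. So P = C_12 = 208012.
Standard Young tableaux of shape 2×n are counted by C_n; here n = 3. So Q = C_3 = 5.
P − Q = 208012 − 5 = 208007.

208007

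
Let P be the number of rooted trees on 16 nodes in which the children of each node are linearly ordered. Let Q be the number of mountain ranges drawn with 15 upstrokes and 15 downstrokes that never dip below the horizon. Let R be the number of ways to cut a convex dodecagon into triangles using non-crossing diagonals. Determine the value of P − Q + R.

A rooted plane tree on 16 nodes has 15 edges, and such trees are counted by C_15. So P = C_15 = 9694845.
Paths of 15 up- and 15 down-steps that never dip below the axis are Dyck paths; their count is C_15. So Q = C_15 = 9694845.
A convex 12-gon is triangulated into 10 triangles, and the number of such triangulations is the Catalan number C_{12−2} = C_10. So R = C_10 = 16796.
P − Q + R = 9694845 − 9694845 + 16796 = 16796.

16796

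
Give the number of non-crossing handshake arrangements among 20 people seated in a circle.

16796

Non-crossing handshake pairings of 2n people are counted by C_n; 20 people gives n = 10.
C_10 = C(20,10)/11 = 184756/11 = 16796.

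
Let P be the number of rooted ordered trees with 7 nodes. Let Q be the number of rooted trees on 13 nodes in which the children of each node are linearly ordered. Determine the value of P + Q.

A rooted plane tree on 7 nodes has 6 edges, and such trees are counted by C_6. So P = C_6 = 132.
Rooted ordered (plane) trees on m nodes have m−1 edges and are counted by C_{m−1}; m = 13 gives C_12. So Q = C_12 = 208012.
P + Q = 132 + 208012 = 208144.

208144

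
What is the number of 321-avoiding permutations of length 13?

For any fixed pattern of length 3, the pattern-avoiding permutations of [13] number C_13.
C_13 = C(26,13)/14 = 10400600/14 = 742900.

742900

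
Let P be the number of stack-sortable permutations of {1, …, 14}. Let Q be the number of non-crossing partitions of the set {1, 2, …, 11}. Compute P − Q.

Stack-sortable permutations are exactly the 231-avoiding ones, counted by C_n; here n = 14. So P = C_14 = 2674440.
The non-crossing partitions of [11] form a lattice of size C_11. So Q = C_11 = 58786.
P − Q = 2674440 − 58786 = 2615654.

2615654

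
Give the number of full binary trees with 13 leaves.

208012

A full binary tree with L leaves has L−1 internal nodes and is counted by C_{L−1}; L = 13 gives C_12.
C_12 = C_11 · 2(2·11+1)/(11+2) = 58786 · 46/13 = 208012.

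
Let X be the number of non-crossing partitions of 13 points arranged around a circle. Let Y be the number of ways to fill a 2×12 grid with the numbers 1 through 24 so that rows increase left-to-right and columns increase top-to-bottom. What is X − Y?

Non-crossing partitions of an n-element set are counted by C_n; here n = 13. So X = C_13 = 742900.
Standard Young tableaux of shape 2×n are counted by C_n; here n = 12. So Y = C_12 = 208012.
X − Y = 742900 − 208012 = 534888.

534888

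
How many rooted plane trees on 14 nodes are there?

Rooted ordered (plane) trees on m nodes have m−1 edges and are counted by C_{m−1}; m = 14 gives C_13.
C_13 = C_12 · 2(2·12+1)/(12+2) = 208012 · 50/14 = 742900.

742900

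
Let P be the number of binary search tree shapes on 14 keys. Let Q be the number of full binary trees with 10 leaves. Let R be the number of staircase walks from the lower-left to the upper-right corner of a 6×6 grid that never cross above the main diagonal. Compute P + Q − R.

There are C_n binary search tree shapes on n keys; with n = 14 that is C_14. So P = C_14 = 2674440.
A full binary tree with L leaves has L−1 internal nodes and is counted by C_{L−1}; L = 10 gives C_9. So Q = C_9 = 4862.
Monotone paths in an n×n grid that stay weakly below the diagonal are counted by C_n; here n = 6. So R = C_6 = 132.
P + Q − R = 2674440 + 4862 − 132 = 2679170.

2679170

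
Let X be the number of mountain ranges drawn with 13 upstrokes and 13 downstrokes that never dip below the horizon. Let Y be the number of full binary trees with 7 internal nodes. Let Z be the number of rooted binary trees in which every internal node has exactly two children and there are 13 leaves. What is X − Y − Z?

534459

Paths of 13 up- and 13 down-steps that never dip below the axis are Dyck paths; their count is C_13. So X = C_13 = 742900.
Full binary trees with n internal nodes are counted by C_n; here n = 7. So Y = C_7 = 429.
Full binary trees with 13 leaves have 13−1 = 12 internal nodes, so there are C_12 of them. So Z = C_12 = 208012.
X − Y − Z = 742900 − 429 − 208012 = 534459.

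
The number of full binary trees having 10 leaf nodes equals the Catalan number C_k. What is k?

9

A full binary tree with L leaves has L−1 internal nodes and is counted by C_{L−1}; L = 10 gives C_9.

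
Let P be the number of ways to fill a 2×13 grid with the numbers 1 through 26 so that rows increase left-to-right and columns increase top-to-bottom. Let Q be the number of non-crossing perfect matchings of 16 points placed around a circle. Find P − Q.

Standard Young tableaux of shape 2×n are counted by C_n; here n = 13. So P = C_13 = 742900.
Non-crossing perfect matchings of 2n points on a circle are counted by C_n; with 16 points, n = 8. So Q = C_8 = 1430.
P − Q = 742900 − 1430 = 741470.

741470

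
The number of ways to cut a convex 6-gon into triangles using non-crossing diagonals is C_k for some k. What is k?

4

Triangulations of a convex m-gon are counted by C_{m−2}; with m = 6 this is C_4.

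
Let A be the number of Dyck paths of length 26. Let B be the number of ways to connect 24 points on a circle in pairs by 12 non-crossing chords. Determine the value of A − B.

Dyck paths of semilength n (length 2n) are counted by C_n; here n = 13. So A = C_13 = 742900.
Non-crossing perfect matchings of 2n points on a circle are counted by C_n; with 24 points, n = 12. So B = C_12 = 208012.
A − B = 742900 − 208012 = 534888.

534888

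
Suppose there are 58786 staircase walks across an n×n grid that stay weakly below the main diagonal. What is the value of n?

Such diagonal-avoiding paths in an n×n grid are counted by C_n. The Catalan number equal to 58786 is C_11.

11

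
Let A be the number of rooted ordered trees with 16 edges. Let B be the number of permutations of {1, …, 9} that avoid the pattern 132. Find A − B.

35352808

A rooted plane tree with 16 edges has 17 nodes, and the count is C_16. So A = C_16 = 35357670.
Permutations of [n] avoiding any single length-3 pattern are counted by C_n; here n = 9. So B = C_9 = 4862.
A − B = 35357670 − 4862 = 35352808.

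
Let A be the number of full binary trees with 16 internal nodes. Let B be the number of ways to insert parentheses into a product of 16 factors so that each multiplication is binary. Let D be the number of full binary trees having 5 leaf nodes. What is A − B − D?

Full binary trees with n internal nodes are counted by C_n; here n = 16. So A = C_16 = 35357670.
Ways to associate a product of 16 factors correspond to binary trees on 16 leaves, so the count is C_15. So B = C_15 = 9694845.
Full binary trees with 5 leaves have 5−1 = 4 internal nodes, so there are C_4 of them. So D = C_4 = 14.
A − B − D = 35357670 − 9694845 − 14 = 25662811.

25662811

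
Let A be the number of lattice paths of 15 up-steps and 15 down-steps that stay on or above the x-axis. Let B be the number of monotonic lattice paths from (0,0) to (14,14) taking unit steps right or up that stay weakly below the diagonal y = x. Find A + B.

12369285

Dyck paths of semilength n (length 2n) are counted by C_n; here n = 15. So A = C_15 = 9694845.
Monotone paths in an n×n grid that stay weakly below the diagonal are counted by C_n; here n = 14. So B = C_14 = 2674440.
A + B = 9694845 + 2674440 = 12369285.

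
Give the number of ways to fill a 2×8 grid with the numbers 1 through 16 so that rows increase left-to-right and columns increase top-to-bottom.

1430

By the hook-length formula (or a Dyck-path bijection), SYT of shape 2×8 number C_8.
C_8 = C_7 · 2(2·7+1)/(7+2) = 429 · 30/9 = 1430.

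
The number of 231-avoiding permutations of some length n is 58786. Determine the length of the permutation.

Permutations of [n] avoiding a fixed length-3 pattern are counted by C_n; 58786 = C_11.

11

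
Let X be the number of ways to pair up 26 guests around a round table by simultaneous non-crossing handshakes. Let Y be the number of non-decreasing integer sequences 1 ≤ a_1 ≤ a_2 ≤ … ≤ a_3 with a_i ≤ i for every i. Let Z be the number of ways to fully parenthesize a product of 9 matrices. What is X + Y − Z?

Non-crossing handshake pairings of 2n people are counted by C_n; 26 people gives n = 13. So X = C_13 = 742900.
Weakly increasing sequences with a_i ≤ i biject with Dyck paths of semilength 3, so there are C_3. So Y = C_3 = 5.
Ways to associate a product of 9 factors correspond to binary trees on 9 leaves, so the count is C_8. So Z = C_8 = 1430.
X + Y − Z = 742900 + 5 − 1430 = 741475.

741475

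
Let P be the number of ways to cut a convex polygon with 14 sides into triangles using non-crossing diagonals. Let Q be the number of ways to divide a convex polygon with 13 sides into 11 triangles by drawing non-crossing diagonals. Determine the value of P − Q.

149226

Triangulations of a convex m-gon are counted by C_{m−2}; with m = 14 this is C_12. So P = C_12 = 208012.
The number of triangulations of a 13-gon is the Catalan number C_11 (index = sides − 2). So Q = C_11 = 58786.
P − Q = 208012 − 58786 = 149226.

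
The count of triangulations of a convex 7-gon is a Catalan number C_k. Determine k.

A convex 7-gon is triangulated into 5 triangles, and the number of such triangulations is the Catalan number C_{7−2} = C_5.

5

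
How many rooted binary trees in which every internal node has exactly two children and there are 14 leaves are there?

Full binary trees with 14 leaves have 14−1 = 13 internal nodes, so there are C_13 of them.
C_13 = C(26,13)/14 = 10400600/14 = 742900.

742900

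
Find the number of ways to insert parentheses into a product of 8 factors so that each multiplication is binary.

429

Bracketing 8 factors into binary products is counted by C_{8−1} = C_7.
C_7 = 429.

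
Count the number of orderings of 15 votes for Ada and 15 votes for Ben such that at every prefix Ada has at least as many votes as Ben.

Reading a vote for the leader as '(' and for the other as ')' turns such a sequence into a balanced string of 15 pairs, so the count is C_15.
C_15 = 9694845.

9694845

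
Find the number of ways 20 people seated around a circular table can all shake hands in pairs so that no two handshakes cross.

16796

With 20 = 2·10 people, non-crossing handshake pairings are non-crossing perfect matchings on a circle, counted by C_10.
C_10 = 16796.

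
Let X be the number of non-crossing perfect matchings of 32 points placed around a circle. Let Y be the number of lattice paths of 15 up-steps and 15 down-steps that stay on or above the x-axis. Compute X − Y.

25662825

Non-crossing perfect matchings of 2n points on a circle are counted by C_n; with 32 points, n = 16. So X = C_16 = 35357670.
Paths of 15 up- and 15 down-steps that never dip below the axis are Dyck paths; their count is C_15. So Y = C_15 = 9694845.
X − Y = 35357670 − 9694845 = 25662825.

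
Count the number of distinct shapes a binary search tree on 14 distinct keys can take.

Binary trees (left/right distinguished) on n nodes are counted by C_n; here n = 14.
C_14 = C_13 · 2(2·13+1)/(13+2) = 742900 · 54/15 = 2674440.

2674440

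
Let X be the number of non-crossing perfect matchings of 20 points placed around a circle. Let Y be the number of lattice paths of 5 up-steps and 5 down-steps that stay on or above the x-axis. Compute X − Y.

16754

Pairing 20 circle points by 10 non-crossing chords gives C_10 matchings. So X = C_10 = 16796.
A Dyck path with 5 up-steps and 5 down-steps has semilength 5, so there are C_5 of them. So Y = C_5 = 42.
X − Y = 16796 − 42 = 16754.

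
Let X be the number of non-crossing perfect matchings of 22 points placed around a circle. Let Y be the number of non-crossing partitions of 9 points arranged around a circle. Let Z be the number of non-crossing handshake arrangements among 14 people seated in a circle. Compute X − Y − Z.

53495

Pairing 22 circle points by 11 non-crossing chords gives C_11 matchings. So X = C_11 = 58786.
The non-crossing partitions of [9] form a lattice of size C_9. So Y = C_9 = 4862.
Non-crossing handshake pairings of 2n people are counted by C_n; 14 people gives n = 7. So Z = C_7 = 429.
X − Y − Z = 58786 − 4862 − 429 = 53495.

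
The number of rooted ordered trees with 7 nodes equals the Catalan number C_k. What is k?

A rooted plane tree on 7 nodes has 6 edges, and such trees are counted by C_6.

6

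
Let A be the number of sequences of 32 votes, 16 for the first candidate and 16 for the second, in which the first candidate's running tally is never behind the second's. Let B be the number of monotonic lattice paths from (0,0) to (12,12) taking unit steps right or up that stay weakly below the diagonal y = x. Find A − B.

35149658

Ballot sequences with n votes each where one side never trails are Dyck words, counted by C_n; here n = 16. So A = C_16 = 35357670.
Monotone paths in an n×n grid that stay weakly below the diagonal are counted by C_n; here n = 12. So B = C_12 = 208012.
A − B = 35357670 − 208012 = 35149658.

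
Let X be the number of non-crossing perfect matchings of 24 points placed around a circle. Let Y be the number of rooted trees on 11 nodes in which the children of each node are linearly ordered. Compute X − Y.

Non-crossing perfect matchings of 2n points on a circle are counted by C_n; with 24 points, n = 12. So X = C_12 = 208012.
A rooted plane tree on 11 nodes has 10 edges, and such trees are counted by C_10. So Y = C_10 = 16796.
X − Y = 208012 − 16796 = 191216.

191216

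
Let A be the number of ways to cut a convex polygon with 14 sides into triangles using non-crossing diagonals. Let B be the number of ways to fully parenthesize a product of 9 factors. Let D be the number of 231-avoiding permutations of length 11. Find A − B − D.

147796

The number of triangulations of a 14-gon is the Catalan number C_12 (index = sides − 2). So A = C_12 = 208012.
Bracketing 9 factors into binary products is counted by C_{9−1} = C_8. So B = C_8 = 1430.
For any fixed pattern of length 3, the pattern-avoiding permutations of [11] number C_11. So D = C_11 = 58786.
A − B − D = 208012 − 1430 − 58786 = 147796.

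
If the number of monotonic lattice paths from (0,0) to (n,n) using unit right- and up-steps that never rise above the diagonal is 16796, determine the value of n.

10

Such diagonal-avoiding paths in an n×n grid are counted by C_n, and C_10 = 16796.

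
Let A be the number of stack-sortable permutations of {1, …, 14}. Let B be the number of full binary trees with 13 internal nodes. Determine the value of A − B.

Stack-sortable permutations are exactly the 231-avoiding ones, counted by C_n; here n = 14. So A = C_14 = 2674440.
The number of full binary trees on 13 internal nodes is the Catalan number C_13. So B = C_13 = 742900.
A − B = 2674440 − 742900 = 1931540.

1931540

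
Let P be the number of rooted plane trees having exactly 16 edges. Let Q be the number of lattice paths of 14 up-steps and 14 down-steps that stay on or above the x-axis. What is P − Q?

32683230

A rooted plane tree with 16 edges has 17 nodes, and the count is C_16. So P = C_16 = 35357670.
Dyck paths of semilength n (length 2n) are counted by C_n; here n = 14. So Q = C_14 = 2674440.
P − Q = 35357670 − 2674440 = 32683230.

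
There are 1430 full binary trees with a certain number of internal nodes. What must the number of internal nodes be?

8

Full binary trees with n internal nodes are counted by C_n, and C_8 = 1430.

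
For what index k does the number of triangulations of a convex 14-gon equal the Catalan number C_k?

12

A convex 14-gon is triangulated into 12 triangles, and the number of such triangulations is the Catalan number C_{14−2} = C_12.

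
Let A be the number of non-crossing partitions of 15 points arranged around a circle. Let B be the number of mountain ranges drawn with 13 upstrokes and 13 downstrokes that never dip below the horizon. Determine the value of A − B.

8951945

Non-crossing partitions of an n-element set are counted by C_n; here n = 15. So A = C_15 = 9694845.
Dyck paths of semilength n (length 2n) are counted by C_n; here n = 13. So B = C_13 = 742900.
A − B = 9694845 − 742900 = 8951945.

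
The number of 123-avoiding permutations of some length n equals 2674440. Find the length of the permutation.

14

Permutations of [n] avoiding a fixed length-3 pattern are counted by C_n. The Catalan number equal to 2674440 is C_14.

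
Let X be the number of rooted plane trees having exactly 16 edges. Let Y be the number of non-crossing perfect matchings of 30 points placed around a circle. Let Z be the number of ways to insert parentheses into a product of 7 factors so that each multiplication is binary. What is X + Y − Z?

45052383

A rooted plane tree with 16 edges has 17 nodes, and the count is C_16. So X = C_16 = 35357670.
Non-crossing perfect matchings of 2n points on a circle are counted by C_n; with 30 points, n = 15. So Y = C_15 = 9694845.
Ways to associate a product of 7 factors correspond to binary trees on 7 leaves, so the count is C_6. So Z = C_6 = 132.
X + Y − Z = 35357670 + 9694845 − 132 = 45052383.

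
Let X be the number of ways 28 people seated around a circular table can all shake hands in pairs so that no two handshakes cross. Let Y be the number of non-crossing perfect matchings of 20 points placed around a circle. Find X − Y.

2657644

Non-crossing handshake pairings of 2n people are counted by C_n; 28 people gives n = 14. So X = C_14 = 2674440.
Non-crossing perfect matchings of 2n points on a circle are counted by C_n; with 20 points, n = 10. So Y = C_10 = 16796.
X − Y = 2674440 − 16796 = 2657644.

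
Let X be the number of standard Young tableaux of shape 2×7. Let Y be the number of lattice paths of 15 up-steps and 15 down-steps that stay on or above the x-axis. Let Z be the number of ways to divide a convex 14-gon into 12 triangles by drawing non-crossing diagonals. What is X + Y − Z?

9487262

By the hook-length formula (or a Dyck-path bijection), SYT of shape 2×7 number C_7. So X = C_7 = 429.
Paths of 15 up- and 15 down-steps that never dip below the axis are Dyck paths; their count is C_15. So Y = C_15 = 9694845.
The number of triangulations of a 14-gon is the Catalan number C_12 (index = sides − 2). So Z = C_12 = 208012.
X + Y − Z = 429 + 9694845 − 208012 = 9487262.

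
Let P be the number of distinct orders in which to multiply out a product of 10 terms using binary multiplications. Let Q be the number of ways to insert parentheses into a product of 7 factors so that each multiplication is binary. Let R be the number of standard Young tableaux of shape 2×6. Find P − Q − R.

Bracketing 10 factors into binary products is counted by C_{10−1} = C_9. So P = C_9 = 4862.
Parenthesizations of m factors correspond to full binary trees with m leaves, counted by C_{m−1}; m = 7 gives C_6. So Q = C_6 = 132.
By the hook-length formula (or a Dyck-path bijection), SYT of shape 2×6 number C_6. So R = C_6 = 132.
P − Q − R = 4862 − 132 − 132 = 4598.

4598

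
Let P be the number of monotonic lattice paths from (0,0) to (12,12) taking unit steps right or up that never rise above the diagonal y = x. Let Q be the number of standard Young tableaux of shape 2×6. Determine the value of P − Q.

207880

Monotone paths in an n×n grid that stay weakly below the diagonal are counted by C_n; here n = 12. So P = C_12 = 208012.
By the hook-length formula (or a Dyck-path bijection), SYT of shape 2×6 number C_6. So Q = C_6 = 132.
P − Q = 208012 − 132 = 207880.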